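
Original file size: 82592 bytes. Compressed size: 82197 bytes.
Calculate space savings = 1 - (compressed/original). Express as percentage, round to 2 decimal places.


ratio = compressed/original = 82197/82592 = 0.995217
savings = 1 - ratio = 1 - 0.995217 = 0.004783
as a percentage: 0.004783 * 100 = 0.48%

Space savings = 1 - 82197/82592 = 0.48%


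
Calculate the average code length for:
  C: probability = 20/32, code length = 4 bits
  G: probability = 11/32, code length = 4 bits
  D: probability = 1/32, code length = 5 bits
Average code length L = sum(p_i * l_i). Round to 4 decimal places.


Weighted contributions p_i * l_i:
  C: (20/32) * 4 = 80/32
  G: (11/32) * 4 = 44/32
  D: (1/32) * 5 = 5/32
Sum = (80 + 44 + 5)/32 = 129/32

L = 129/32 = 4.0313 bits/symbol


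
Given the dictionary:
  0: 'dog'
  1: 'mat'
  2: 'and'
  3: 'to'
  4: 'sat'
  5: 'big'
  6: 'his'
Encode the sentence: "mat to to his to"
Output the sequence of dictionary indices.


Look up each word in the dictionary:
  'mat' -> 1
  'to' -> 3
  'to' -> 3
  'his' -> 6
  'to' -> 3

Encoded: [1, 3, 3, 6, 3]


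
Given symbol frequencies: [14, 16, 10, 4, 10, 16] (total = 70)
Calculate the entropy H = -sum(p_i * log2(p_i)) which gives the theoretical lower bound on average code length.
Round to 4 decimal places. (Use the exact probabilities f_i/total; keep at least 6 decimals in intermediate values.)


Per-symbol terms -p_i * log2(p_i) with p_i = f_i/70:
  p = 14/70 = 0.200000: log2(p) = -2.321928, -p*log2(p) = 0.464386
  p = 16/70 = 0.228571: log2(p) = -2.129283, -p*log2(p) = 0.486693
  p = 10/70 = 0.142857: log2(p) = -2.807355, -p*log2(p) = 0.401051
  p = 4/70 = 0.057143: log2(p) = -4.129283, -p*log2(p) = 0.235959
  p = 10/70 = 0.142857: log2(p) = -2.807355, -p*log2(p) = 0.401051
  p = 16/70 = 0.228571: log2(p) = -2.129283, -p*log2(p) = 0.486693
H = 0.464386 + 0.486693 + 0.401051 + 0.235959 + 0.401051 + 0.486693 = 2.475833

H = 2.4758 bits/symbol


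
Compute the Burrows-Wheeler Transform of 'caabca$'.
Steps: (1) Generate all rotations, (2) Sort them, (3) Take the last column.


Rotations (sorted):
  0: $caabca -> last char: a
  1: a$caabc -> last char: c
  2: aabca$c -> last char: c
  3: abca$ca -> last char: a
  4: bca$caa -> last char: a
  5: ca$caab -> last char: b
  6: caabca$ -> last char: $


BWT = accaab$


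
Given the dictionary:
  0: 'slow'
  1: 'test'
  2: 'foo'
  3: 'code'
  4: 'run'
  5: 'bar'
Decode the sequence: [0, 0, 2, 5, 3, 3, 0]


Look up each index in the dictionary:
  0 -> 'slow'
  0 -> 'slow'
  2 -> 'foo'
  5 -> 'bar'
  3 -> 'code'
  3 -> 'code'
  0 -> 'slow'

Decoded: "slow slow foo bar code code slow"


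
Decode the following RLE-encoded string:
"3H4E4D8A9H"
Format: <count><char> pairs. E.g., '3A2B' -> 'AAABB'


Expanding each <count><char> pair:
  3H -> 'HHH'
  4E -> 'EEEE'
  4D -> 'DDDD'
  8A -> 'AAAAAAAA'
  9H -> 'HHHHHHHHH'

Decoded = HHHEEEEDDDDAAAAAAAAHHHHHHHHH


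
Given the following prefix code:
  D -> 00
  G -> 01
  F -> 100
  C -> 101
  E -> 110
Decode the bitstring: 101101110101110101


Decoding step by step:
Bits 101 -> C
Bits 101 -> C
Bits 110 -> E
Bits 101 -> C
Bits 110 -> E
Bits 101 -> C


Decoded message: CCECEC


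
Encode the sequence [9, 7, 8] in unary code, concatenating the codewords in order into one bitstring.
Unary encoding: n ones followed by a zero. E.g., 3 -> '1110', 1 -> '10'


Encode each number as n ones followed by a terminating 0:
  9 -> 1111111110 (10 bits)
  7 -> 11111110 (8 bits)
  8 -> 111111110 (9 bits)
Total length = 10 + 8 + 9 = 27 bits.

Unary([9, 7, 8]) = 111111111011111110111111110 (27 bits)


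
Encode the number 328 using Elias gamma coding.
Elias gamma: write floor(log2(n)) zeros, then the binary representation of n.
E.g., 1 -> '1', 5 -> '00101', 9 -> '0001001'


num_bits = floor(log2(328)) + 1 = 9
leading_zeros = num_bits - 1 = 8
binary(328) = 101001000

Elias gamma(328) = '00000000' + '101001000' = 00000000101001000 (17 bits)


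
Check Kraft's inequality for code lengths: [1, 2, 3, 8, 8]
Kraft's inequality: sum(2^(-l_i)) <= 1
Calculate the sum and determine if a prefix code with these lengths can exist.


Sum = 2^(-1) + 2^(-2) + 2^(-3) + 2^(-8) + 2^(-8)
    = 0.5 + 0.25 + 0.125 + 0.00390625 + 0.00390625
    = 226/256 = 0.8828125
Since 0.8828125 <= 1, Kraft's inequality IS satisfied.
A prefix code with these lengths CAN exist.

Kraft sum = 0.8828125. Satisfied.


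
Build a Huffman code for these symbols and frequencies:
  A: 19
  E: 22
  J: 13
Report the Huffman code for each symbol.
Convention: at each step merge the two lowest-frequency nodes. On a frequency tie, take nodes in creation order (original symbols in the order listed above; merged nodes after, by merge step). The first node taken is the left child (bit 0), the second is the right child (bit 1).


Huffman tree construction:
Step 1: Merge J(13) + A(19) = 32
Step 2: Merge E(22) + (J+A)(32) = 54
Read each symbol's code off the tree from the root (left child = 0, right child = 1).

Codes:
  A: 11 (length 2)
  E: 0 (length 1)
  J: 10 (length 2)
Average code length: 86/54 = 1.5926 bits/symbol


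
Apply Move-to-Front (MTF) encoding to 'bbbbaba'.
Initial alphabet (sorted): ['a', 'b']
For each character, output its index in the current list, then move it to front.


MTF encoding:
'b': index 1 in ['a', 'b'] -> ['b', 'a']
'b': index 0 in ['b', 'a'] -> ['b', 'a']
'b': index 0 in ['b', 'a'] -> ['b', 'a']
'b': index 0 in ['b', 'a'] -> ['b', 'a']
'a': index 1 in ['b', 'a'] -> ['a', 'b']
'b': index 1 in ['a', 'b'] -> ['b', 'a']
'a': index 1 in ['b', 'a'] -> ['a', 'b']


Output: [1, 0, 0, 0, 1, 1, 1]


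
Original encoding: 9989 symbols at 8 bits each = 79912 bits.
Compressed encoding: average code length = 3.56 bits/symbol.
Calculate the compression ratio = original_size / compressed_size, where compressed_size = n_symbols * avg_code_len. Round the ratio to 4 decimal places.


original_size = n_symbols * orig_bits = 9989 * 8 = 79912 bits
compressed_size = n_symbols * avg_code_len = 9989 * 3.56 = 35560.84 bits
ratio = original_size / compressed_size = 79912 / 35560.84 = 2.2472

Compression ratio = 2.2472


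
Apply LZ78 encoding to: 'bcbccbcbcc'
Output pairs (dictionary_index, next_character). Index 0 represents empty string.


LZ78 encoding steps:
Dictionary: {0: ''}
Step 1: w='' (idx 0), next='b' -> output (0, 'b'), add 'b' as idx 1
Step 2: w='' (idx 0), next='c' -> output (0, 'c'), add 'c' as idx 2
Step 3: w='b' (idx 1), next='c' -> output (1, 'c'), add 'bc' as idx 3
Step 4: w='c' (idx 2), next='b' -> output (2, 'b'), add 'cb' as idx 4
Step 5: w='cb' (idx 4), next='c' -> output (4, 'c'), add 'cbc' as idx 5
Step 6: w='c' (idx 2), end of input -> output (2, '')


Encoded: [(0, 'b'), (0, 'c'), (1, 'c'), (2, 'b'), (4, 'c'), (2, '')]


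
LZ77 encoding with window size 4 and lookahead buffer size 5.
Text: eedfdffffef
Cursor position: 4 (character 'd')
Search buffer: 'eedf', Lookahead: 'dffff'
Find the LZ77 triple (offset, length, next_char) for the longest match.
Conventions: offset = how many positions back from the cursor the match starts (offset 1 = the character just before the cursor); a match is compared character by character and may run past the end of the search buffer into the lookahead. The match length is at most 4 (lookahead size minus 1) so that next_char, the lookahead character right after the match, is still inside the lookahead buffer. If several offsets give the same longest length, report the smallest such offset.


Try each offset into the search buffer:
  offset=1 (pos 3, char 'f'): match length 0
  offset=2 (pos 2, char 'd'): match length 2
  offset=3 (pos 1, char 'e'): match length 0
  offset=4 (pos 0, char 'e'): match length 0
Longest match has length 2 at offset 2.
next_char = character at position 4 + 2 = 6 -> 'f'

Best match: offset=2, length=2 (matching 'df' starting at position 2)
LZ77 triple: (2, 2, 'f')


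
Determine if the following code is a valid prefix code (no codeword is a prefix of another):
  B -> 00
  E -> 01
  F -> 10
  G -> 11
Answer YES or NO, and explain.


Checking each pair (does one codeword prefix another?):
  B='00' vs E='01': no prefix
  B='00' vs F='10': no prefix
  B='00' vs G='11': no prefix
  E='01' vs B='00': no prefix
  E='01' vs F='10': no prefix
  E='01' vs G='11': no prefix
  F='10' vs B='00': no prefix
  F='10' vs E='01': no prefix
  F='10' vs G='11': no prefix
  G='11' vs B='00': no prefix
  G='11' vs E='01': no prefix
  G='11' vs F='10': no prefix
No violation found over all pairs.

YES -- this is a valid prefix code. No codeword is a prefix of any other codeword.


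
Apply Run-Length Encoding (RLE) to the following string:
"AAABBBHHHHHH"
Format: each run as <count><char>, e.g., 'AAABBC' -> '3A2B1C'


Scanning runs left to right:
  i=0: run of 'A' x 3 -> '3A'
  i=3: run of 'B' x 3 -> '3B'
  i=6: run of 'H' x 6 -> '6H'

RLE = 3A3B6H


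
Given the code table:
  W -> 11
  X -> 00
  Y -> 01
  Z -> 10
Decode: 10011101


Decoding:
10 -> Z
01 -> Y
11 -> W
01 -> Y


Result: ZYWY


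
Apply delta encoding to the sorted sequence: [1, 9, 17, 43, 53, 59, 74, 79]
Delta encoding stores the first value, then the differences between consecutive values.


First value: 1
Deltas:
  9 - 1 = 8
  17 - 9 = 8
  43 - 17 = 26
  53 - 43 = 10
  59 - 53 = 6
  74 - 59 = 15
  79 - 74 = 5


Delta encoded: [1, 8, 8, 26, 10, 6, 15, 5]


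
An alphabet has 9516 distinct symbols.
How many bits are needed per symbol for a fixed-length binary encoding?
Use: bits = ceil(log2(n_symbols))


log2(9516) = 13.2161
Bracket: 2^13 = 8192 < 9516 <= 2^14 = 16384
So ceil(log2(9516)) = 14

bits = ceil(log2(9516)) = ceil(13.2161) = 14 bits


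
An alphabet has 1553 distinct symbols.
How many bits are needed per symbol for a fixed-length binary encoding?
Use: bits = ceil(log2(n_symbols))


log2(1553) = 10.6008
Bracket: 2^10 = 1024 < 1553 <= 2^11 = 2048
So ceil(log2(1553)) = 11

bits = ceil(log2(1553)) = ceil(10.6008) = 11 bits


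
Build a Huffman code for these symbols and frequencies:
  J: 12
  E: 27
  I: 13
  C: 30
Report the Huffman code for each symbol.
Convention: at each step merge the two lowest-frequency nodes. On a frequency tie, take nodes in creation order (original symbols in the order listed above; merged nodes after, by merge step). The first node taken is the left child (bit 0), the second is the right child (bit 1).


Huffman tree construction:
Step 1: Merge J(12) + I(13) = 25
Step 2: Merge (J+I)(25) + E(27) = 52
Step 3: Merge C(30) + ((J+I)+E)(52) = 82
Read each symbol's code off the tree from the root (left child = 0, right child = 1).

Codes:
  J: 100 (length 3)
  E: 11 (length 2)
  I: 101 (length 3)
  C: 0 (length 1)
Average code length: 159/82 = 1.9390 bits/symbol


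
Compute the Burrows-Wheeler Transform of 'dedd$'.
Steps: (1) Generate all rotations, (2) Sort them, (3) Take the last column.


Rotations (sorted):
  0: $dedd -> last char: d
  1: d$ded -> last char: d
  2: dd$de -> last char: e
  3: dedd$ -> last char: $
  4: edd$d -> last char: d


BWT = dde$d


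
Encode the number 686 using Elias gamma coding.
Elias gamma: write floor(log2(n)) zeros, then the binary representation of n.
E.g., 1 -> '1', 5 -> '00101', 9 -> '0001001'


num_bits = floor(log2(686)) + 1 = 10
leading_zeros = num_bits - 1 = 9
binary(686) = 1010101110

Elias gamma(686) = '000000000' + '1010101110' = 0000000001010101110 (19 bits)


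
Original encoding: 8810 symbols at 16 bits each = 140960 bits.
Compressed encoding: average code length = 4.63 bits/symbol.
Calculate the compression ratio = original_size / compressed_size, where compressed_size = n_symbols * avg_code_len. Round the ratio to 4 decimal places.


original_size = n_symbols * orig_bits = 8810 * 16 = 140960 bits
compressed_size = n_symbols * avg_code_len = 8810 * 4.63 = 40790.3 bits
ratio = original_size / compressed_size = 140960 / 40790.3 = 3.4557

Compression ratio = 3.4557


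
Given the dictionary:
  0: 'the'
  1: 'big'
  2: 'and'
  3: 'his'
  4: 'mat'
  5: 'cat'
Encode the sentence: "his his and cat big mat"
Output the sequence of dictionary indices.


Look up each word in the dictionary:
  'his' -> 3
  'his' -> 3
  'and' -> 2
  'cat' -> 5
  'big' -> 1
  'mat' -> 4

Encoded: [3, 3, 2, 5, 1, 4]


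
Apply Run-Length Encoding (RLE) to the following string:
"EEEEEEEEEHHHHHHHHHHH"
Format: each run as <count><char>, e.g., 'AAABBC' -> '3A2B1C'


Scanning runs left to right:
  i=0: run of 'E' x 9 -> '9E'
  i=9: run of 'H' x 11 -> '11H'

RLE = 9E11H


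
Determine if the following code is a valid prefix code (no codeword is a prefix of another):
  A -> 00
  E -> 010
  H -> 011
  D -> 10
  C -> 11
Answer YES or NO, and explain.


Checking each pair (does one codeword prefix another?):
  A='00' vs E='010': no prefix
  A='00' vs H='011': no prefix
  A='00' vs D='10': no prefix
  A='00' vs C='11': no prefix
  E='010' vs A='00': no prefix
  E='010' vs H='011': no prefix
  E='010' vs D='10': no prefix
  E='010' vs C='11': no prefix
  H='011' vs A='00': no prefix
  H='011' vs E='010': no prefix
  H='011' vs D='10': no prefix
  H='011' vs C='11': no prefix
  D='10' vs A='00': no prefix
  D='10' vs E='010': no prefix
  D='10' vs H='011': no prefix
  D='10' vs C='11': no prefix
  C='11' vs A='00': no prefix
  C='11' vs E='010': no prefix
  C='11' vs H='011': no prefix
  C='11' vs D='10': no prefix
No violation found over all pairs.

YES -- this is a valid prefix code. No codeword is a prefix of any other codeword.


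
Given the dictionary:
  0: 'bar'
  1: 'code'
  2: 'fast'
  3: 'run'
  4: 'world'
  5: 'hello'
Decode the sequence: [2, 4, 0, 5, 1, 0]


Look up each index in the dictionary:
  2 -> 'fast'
  4 -> 'world'
  0 -> 'bar'
  5 -> 'hello'
  1 -> 'code'
  0 -> 'bar'

Decoded: "fast world bar hello code bar"


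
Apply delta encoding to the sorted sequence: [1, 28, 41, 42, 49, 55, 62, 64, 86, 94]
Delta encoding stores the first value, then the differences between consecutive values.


First value: 1
Deltas:
  28 - 1 = 27
  41 - 28 = 13
  42 - 41 = 1
  49 - 42 = 7
  55 - 49 = 6
  62 - 55 = 7
  64 - 62 = 2
  86 - 64 = 22
  94 - 86 = 8


Delta encoded: [1, 27, 13, 1, 7, 6, 7, 2, 22, 8]


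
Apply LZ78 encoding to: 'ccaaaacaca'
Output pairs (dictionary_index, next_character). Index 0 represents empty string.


LZ78 encoding steps:
Dictionary: {0: ''}
Step 1: w='' (idx 0), next='c' -> output (0, 'c'), add 'c' as idx 1
Step 2: w='c' (idx 1), next='a' -> output (1, 'a'), add 'ca' as idx 2
Step 3: w='' (idx 0), next='a' -> output (0, 'a'), add 'a' as idx 3
Step 4: w='a' (idx 3), next='a' -> output (3, 'a'), add 'aa' as idx 4
Step 5: w='ca' (idx 2), next='c' -> output (2, 'c'), add 'cac' as idx 5
Step 6: w='a' (idx 3), end of input -> output (3, '')


Encoded: [(0, 'c'), (1, 'a'), (0, 'a'), (3, 'a'), (2, 'c'), (3, '')]


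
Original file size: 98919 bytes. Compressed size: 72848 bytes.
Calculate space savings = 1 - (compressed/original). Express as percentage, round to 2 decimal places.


ratio = compressed/original = 72848/98919 = 0.736441
savings = 1 - ratio = 1 - 0.736441 = 0.263559
as a percentage: 0.263559 * 100 = 26.36%

Space savings = 1 - 72848/98919 = 26.36%


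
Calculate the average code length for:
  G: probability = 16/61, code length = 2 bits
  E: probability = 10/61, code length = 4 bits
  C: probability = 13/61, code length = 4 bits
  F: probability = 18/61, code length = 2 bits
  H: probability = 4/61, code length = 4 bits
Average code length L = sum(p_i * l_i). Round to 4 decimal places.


Weighted contributions p_i * l_i:
  G: (16/61) * 2 = 32/61
  E: (10/61) * 4 = 40/61
  C: (13/61) * 4 = 52/61
  F: (18/61) * 2 = 36/61
  H: (4/61) * 4 = 16/61
Sum = (32 + 40 + 52 + 36 + 16)/61 = 176/61

L = 176/61 = 2.8852 bits/symbol


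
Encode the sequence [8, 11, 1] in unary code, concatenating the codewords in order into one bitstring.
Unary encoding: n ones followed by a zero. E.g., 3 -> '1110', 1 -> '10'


Encode each number as n ones followed by a terminating 0:
  8 -> 111111110 (9 bits)
  11 -> 111111111110 (12 bits)
  1 -> 10 (2 bits)
Total length = 9 + 12 + 2 = 23 bits.

Unary([8, 11, 1]) = 11111111011111111111010 (23 bits)


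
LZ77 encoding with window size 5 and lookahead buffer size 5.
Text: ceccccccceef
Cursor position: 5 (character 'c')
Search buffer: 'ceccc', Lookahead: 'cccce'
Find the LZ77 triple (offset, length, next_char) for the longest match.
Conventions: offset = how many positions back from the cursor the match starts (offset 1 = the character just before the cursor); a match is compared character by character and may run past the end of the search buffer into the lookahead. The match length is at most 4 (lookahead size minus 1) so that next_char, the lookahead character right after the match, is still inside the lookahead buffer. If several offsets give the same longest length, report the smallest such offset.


Try each offset into the search buffer:
  offset=1 (pos 4, char 'c'): match length 4
  offset=2 (pos 3, char 'c'): match length 4
  offset=3 (pos 2, char 'c'): match length 4
  offset=4 (pos 1, char 'e'): match length 0
  offset=5 (pos 0, char 'c'): match length 1
Longest match has length 4, found at offsets 1, 2, 3; take the smallest, offset 1.
next_char = character at position 5 + 4 = 9 -> 'e'

Best match: offset=1, length=4 (matching 'cccc' starting at position 4)
LZ77 triple: (1, 4, 'e')


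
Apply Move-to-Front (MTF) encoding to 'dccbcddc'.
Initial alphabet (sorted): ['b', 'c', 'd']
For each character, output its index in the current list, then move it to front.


MTF encoding:
'd': index 2 in ['b', 'c', 'd'] -> ['d', 'b', 'c']
'c': index 2 in ['d', 'b', 'c'] -> ['c', 'd', 'b']
'c': index 0 in ['c', 'd', 'b'] -> ['c', 'd', 'b']
'b': index 2 in ['c', 'd', 'b'] -> ['b', 'c', 'd']
'c': index 1 in ['b', 'c', 'd'] -> ['c', 'b', 'd']
'd': index 2 in ['c', 'b', 'd'] -> ['d', 'c', 'b']
'd': index 0 in ['d', 'c', 'b'] -> ['d', 'c', 'b']
'c': index 1 in ['d', 'c', 'b'] -> ['c', 'd', 'b']


Output: [2, 2, 0, 2, 1, 2, 0, 1]


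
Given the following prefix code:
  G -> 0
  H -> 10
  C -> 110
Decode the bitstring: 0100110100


Decoding step by step:
Bits 0 -> G
Bits 10 -> H
Bits 0 -> G
Bits 110 -> C
Bits 10 -> H
Bits 0 -> G


Decoded message: GHGCHG


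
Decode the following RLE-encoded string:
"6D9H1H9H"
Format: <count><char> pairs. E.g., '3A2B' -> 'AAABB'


Expanding each <count><char> pair:
  6D -> 'DDDDDD'
  9H -> 'HHHHHHHHH'
  1H -> 'H'
  9H -> 'HHHHHHHHH'

Decoded = DDDDDDHHHHHHHHHHHHHHHHHHH


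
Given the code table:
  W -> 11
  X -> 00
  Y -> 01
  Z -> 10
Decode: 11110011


Decoding:
11 -> W
11 -> W
00 -> X
11 -> W


Result: WWXW


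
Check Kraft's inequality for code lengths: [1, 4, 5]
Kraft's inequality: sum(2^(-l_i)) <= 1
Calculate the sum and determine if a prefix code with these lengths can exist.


Sum = 2^(-1) + 2^(-4) + 2^(-5)
    = 0.5 + 0.0625 + 0.03125
    = 19/32 = 0.59375
Since 0.59375 <= 1, Kraft's inequality IS satisfied.
A prefix code with these lengths CAN exist.

Kraft sum = 0.59375. Satisfied.


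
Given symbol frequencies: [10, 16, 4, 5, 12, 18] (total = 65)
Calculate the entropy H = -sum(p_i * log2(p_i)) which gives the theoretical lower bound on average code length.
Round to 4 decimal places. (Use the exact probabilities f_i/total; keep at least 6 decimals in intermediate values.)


Per-symbol terms -p_i * log2(p_i) with p_i = f_i/65:
  p = 10/65 = 0.153846: log2(p) = -2.700440, -p*log2(p) = 0.415452
  p = 16/65 = 0.246154: log2(p) = -2.022368, -p*log2(p) = 0.497814
  p = 4/65 = 0.061538: log2(p) = -4.022368, -p*log2(p) = 0.247530
  p = 5/65 = 0.076923: log2(p) = -3.700440, -p*log2(p) = 0.284649
  p = 12/65 = 0.184615: log2(p) = -2.437405, -p*log2(p) = 0.449983
  p = 18/65 = 0.276923: log2(p) = -1.852443, -p*log2(p) = 0.512984
H = 0.415452 + 0.497814 + 0.247530 + 0.284649 + 0.449983 + 0.512984 = 2.408412

H = 2.4084 bits/symbol


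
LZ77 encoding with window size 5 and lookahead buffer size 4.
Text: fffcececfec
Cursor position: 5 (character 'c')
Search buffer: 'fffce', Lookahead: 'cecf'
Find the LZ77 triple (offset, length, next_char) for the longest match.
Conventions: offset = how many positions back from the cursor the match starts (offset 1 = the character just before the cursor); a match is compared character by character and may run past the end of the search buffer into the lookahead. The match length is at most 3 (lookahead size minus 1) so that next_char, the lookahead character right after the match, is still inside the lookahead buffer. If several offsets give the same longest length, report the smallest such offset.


Try each offset into the search buffer:
  offset=1 (pos 4, char 'e'): match length 0
  offset=2 (pos 3, char 'c'): match length 3
  offset=3 (pos 2, char 'f'): match length 0
  offset=4 (pos 1, char 'f'): match length 0
  offset=5 (pos 0, char 'f'): match length 0
Longest match has length 3 at offset 2.
next_char = character at position 5 + 3 = 8 -> 'f'

Best match: offset=2, length=3 (matching 'cec' starting at position 3)
LZ77 triple: (2, 3, 'f')


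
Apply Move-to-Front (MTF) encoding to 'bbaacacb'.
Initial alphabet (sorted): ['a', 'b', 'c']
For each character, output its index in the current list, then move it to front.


MTF encoding:
'b': index 1 in ['a', 'b', 'c'] -> ['b', 'a', 'c']
'b': index 0 in ['b', 'a', 'c'] -> ['b', 'a', 'c']
'a': index 1 in ['b', 'a', 'c'] -> ['a', 'b', 'c']
'a': index 0 in ['a', 'b', 'c'] -> ['a', 'b', 'c']
'c': index 2 in ['a', 'b', 'c'] -> ['c', 'a', 'b']
'a': index 1 in ['c', 'a', 'b'] -> ['a', 'c', 'b']
'c': index 1 in ['a', 'c', 'b'] -> ['c', 'a', 'b']
'b': index 2 in ['c', 'a', 'b'] -> ['b', 'c', 'a']


Output: [1, 0, 1, 0, 2, 1, 1, 2]


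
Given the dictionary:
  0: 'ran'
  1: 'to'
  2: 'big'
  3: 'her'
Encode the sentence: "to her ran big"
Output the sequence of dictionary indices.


Look up each word in the dictionary:
  'to' -> 1
  'her' -> 3
  'ran' -> 0
  'big' -> 2

Encoded: [1, 3, 0, 2]


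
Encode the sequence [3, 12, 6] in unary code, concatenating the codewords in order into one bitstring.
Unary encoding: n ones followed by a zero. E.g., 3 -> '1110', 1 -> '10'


Encode each number as n ones followed by a terminating 0:
  3 -> 1110 (4 bits)
  12 -> 1111111111110 (13 bits)
  6 -> 1111110 (7 bits)
Total length = 4 + 13 + 7 = 24 bits.

Unary([3, 12, 6]) = 111011111111111101111110 (24 bits)


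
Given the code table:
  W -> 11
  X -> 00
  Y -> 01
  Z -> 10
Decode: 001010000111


Decoding:
00 -> X
10 -> Z
10 -> Z
00 -> X
01 -> Y
11 -> W


Result: XZZXYW


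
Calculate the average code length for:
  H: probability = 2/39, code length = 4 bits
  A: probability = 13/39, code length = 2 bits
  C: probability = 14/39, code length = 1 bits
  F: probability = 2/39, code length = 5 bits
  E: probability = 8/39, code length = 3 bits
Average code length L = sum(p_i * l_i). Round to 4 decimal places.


Weighted contributions p_i * l_i:
  H: (2/39) * 4 = 8/39
  A: (13/39) * 2 = 26/39
  C: (14/39) * 1 = 14/39
  F: (2/39) * 5 = 10/39
  E: (8/39) * 3 = 24/39
Sum = (8 + 26 + 14 + 10 + 24)/39 = 82/39

L = 82/39 = 2.1026 bits/symbol


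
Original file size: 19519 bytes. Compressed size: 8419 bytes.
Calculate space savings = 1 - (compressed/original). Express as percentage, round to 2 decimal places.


ratio = compressed/original = 8419/19519 = 0.431323
savings = 1 - ratio = 1 - 0.431323 = 0.568677
as a percentage: 0.568677 * 100 = 56.87%

Space savings = 1 - 8419/19519 = 56.87%


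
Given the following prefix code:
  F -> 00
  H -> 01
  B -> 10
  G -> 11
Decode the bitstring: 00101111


Decoding step by step:
Bits 00 -> F
Bits 10 -> B
Bits 11 -> G
Bits 11 -> G


Decoded message: FBGG


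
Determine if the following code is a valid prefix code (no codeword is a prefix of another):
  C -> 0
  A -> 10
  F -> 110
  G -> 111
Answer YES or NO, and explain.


Checking each pair (does one codeword prefix another?):
  C='0' vs A='10': no prefix
  C='0' vs F='110': no prefix
  C='0' vs G='111': no prefix
  A='10' vs C='0': no prefix
  A='10' vs F='110': no prefix
  A='10' vs G='111': no prefix
  F='110' vs C='0': no prefix
  F='110' vs A='10': no prefix
  F='110' vs G='111': no prefix
  G='111' vs C='0': no prefix
  G='111' vs A='10': no prefix
  G='111' vs F='110': no prefix
No violation found over all pairs.

YES -- this is a valid prefix code. No codeword is a prefix of any other codeword.


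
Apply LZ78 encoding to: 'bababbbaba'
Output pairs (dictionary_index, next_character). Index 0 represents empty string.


LZ78 encoding steps:
Dictionary: {0: ''}
Step 1: w='' (idx 0), next='b' -> output (0, 'b'), add 'b' as idx 1
Step 2: w='' (idx 0), next='a' -> output (0, 'a'), add 'a' as idx 2
Step 3: w='b' (idx 1), next='a' -> output (1, 'a'), add 'ba' as idx 3
Step 4: w='b' (idx 1), next='b' -> output (1, 'b'), add 'bb' as idx 4
Step 5: w='ba' (idx 3), next='b' -> output (3, 'b'), add 'bab' as idx 5
Step 6: w='a' (idx 2), end of input -> output (2, '')


Encoded: [(0, 'b'), (0, 'a'), (1, 'a'), (1, 'b'), (3, 'b'), (2, '')]


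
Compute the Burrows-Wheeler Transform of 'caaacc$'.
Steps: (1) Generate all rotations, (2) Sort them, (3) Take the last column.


Rotations (sorted):
  0: $caaacc -> last char: c
  1: aaacc$c -> last char: c
  2: aacc$ca -> last char: a
  3: acc$caa -> last char: a
  4: c$caaac -> last char: c
  5: caaacc$ -> last char: $
  6: cc$caaa -> last char: a


BWT = ccaac$a


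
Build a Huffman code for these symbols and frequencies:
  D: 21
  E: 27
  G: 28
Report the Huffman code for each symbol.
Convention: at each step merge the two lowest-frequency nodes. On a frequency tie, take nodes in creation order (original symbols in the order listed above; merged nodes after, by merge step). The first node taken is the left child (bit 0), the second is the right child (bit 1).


Huffman tree construction:
Step 1: Merge D(21) + E(27) = 48
Step 2: Merge G(28) + (D+E)(48) = 76
Read each symbol's code off the tree from the root (left child = 0, right child = 1).

Codes:
  D: 10 (length 2)
  E: 11 (length 2)
  G: 0 (length 1)
Average code length: 124/76 = 1.6316 bits/symbol


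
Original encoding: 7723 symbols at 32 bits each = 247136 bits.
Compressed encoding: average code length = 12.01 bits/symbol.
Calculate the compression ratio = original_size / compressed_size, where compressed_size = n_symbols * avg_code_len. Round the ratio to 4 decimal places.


original_size = n_symbols * orig_bits = 7723 * 32 = 247136 bits
compressed_size = n_symbols * avg_code_len = 7723 * 12.01 = 92753.23 bits
ratio = original_size / compressed_size = 247136 / 92753.23 = 2.6644

Compression ratio = 2.6644


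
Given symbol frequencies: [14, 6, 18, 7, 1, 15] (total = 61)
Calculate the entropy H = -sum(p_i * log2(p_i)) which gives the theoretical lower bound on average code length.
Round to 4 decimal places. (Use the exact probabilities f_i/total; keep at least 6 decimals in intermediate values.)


Per-symbol terms -p_i * log2(p_i) with p_i = f_i/61:
  p = 14/61 = 0.229508: log2(p) = -2.123382, -p*log2(p) = 0.487334
  p = 6/61 = 0.098361: log2(p) = -3.345775, -p*log2(p) = 0.329093
  p = 18/61 = 0.295082: log2(p) = -1.760812, -p*log2(p) = 0.519584
  p = 7/61 = 0.114754: log2(p) = -3.123382, -p*log2(p) = 0.358421
  p = 1/61 = 0.016393: log2(p) = -5.930737, -p*log2(p) = 0.097225
  p = 15/61 = 0.245902: log2(p) = -2.023847, -p*log2(p) = 0.497667
H = 0.487334 + 0.329093 + 0.519584 + 0.358421 + 0.097225 + 0.497667 = 2.289324

H = 2.2893 bits/symbol


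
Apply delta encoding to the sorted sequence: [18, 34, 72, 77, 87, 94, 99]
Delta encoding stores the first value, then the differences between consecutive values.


First value: 18
Deltas:
  34 - 18 = 16
  72 - 34 = 38
  77 - 72 = 5
  87 - 77 = 10
  94 - 87 = 7
  99 - 94 = 5


Delta encoded: [18, 16, 38, 5, 10, 7, 5]


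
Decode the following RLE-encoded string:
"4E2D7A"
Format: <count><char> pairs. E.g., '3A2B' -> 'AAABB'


Expanding each <count><char> pair:
  4E -> 'EEEE'
  2D -> 'DD'
  7A -> 'AAAAAAA'

Decoded = EEEEDDAAAAAAA


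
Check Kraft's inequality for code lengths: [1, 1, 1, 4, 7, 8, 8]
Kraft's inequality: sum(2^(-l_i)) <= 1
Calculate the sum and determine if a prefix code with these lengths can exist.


Sum = 2^(-1) + 2^(-1) + 2^(-1) + 2^(-4) + 2^(-7) + 2^(-8) + 2^(-8)
    = 0.5 + 0.5 + 0.5 + 0.0625 + 0.0078125 + 0.00390625 + 0.00390625
    = 404/256 = 1.578125
Since 1.578125 > 1, Kraft's inequality is NOT satisfied.
A prefix code with these lengths CANNOT exist.

Kraft sum = 1.578125. Not satisfied.


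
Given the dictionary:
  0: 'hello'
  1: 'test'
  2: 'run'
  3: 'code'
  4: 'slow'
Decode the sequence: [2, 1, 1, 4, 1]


Look up each index in the dictionary:
  2 -> 'run'
  1 -> 'test'
  1 -> 'test'
  4 -> 'slow'
  1 -> 'test'

Decoded: "run test test slow test"


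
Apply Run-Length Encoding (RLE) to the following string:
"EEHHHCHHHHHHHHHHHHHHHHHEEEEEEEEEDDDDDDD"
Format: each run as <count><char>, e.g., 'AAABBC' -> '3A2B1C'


Scanning runs left to right:
  i=0: run of 'E' x 2 -> '2E'
  i=2: run of 'H' x 3 -> '3H'
  i=5: run of 'C' x 1 -> '1C'
  i=6: run of 'H' x 17 -> '17H'
  i=23: run of 'E' x 9 -> '9E'
  i=32: run of 'D' x 7 -> '7D'

RLE = 2E3H1C17H9E7D


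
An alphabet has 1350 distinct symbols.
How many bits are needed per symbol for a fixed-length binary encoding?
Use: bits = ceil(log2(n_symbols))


log2(1350) = 10.3987
Bracket: 2^10 = 1024 < 1350 <= 2^11 = 2048
So ceil(log2(1350)) = 11

bits = ceil(log2(1350)) = ceil(10.3987) = 11 bits


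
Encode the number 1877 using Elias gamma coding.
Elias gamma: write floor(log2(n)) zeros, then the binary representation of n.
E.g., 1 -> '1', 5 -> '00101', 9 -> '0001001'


num_bits = floor(log2(1877)) + 1 = 11
leading_zeros = num_bits - 1 = 10
binary(1877) = 11101010101

Elias gamma(1877) = '0000000000' + '11101010101' = 000000000011101010101 (21 bits)


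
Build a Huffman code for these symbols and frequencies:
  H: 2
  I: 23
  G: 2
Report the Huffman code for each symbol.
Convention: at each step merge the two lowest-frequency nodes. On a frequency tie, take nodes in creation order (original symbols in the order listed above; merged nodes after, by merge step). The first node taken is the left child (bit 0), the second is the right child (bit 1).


Huffman tree construction:
Step 1: Merge H(2) + G(2) = 4
Step 2: Merge (H+G)(4) + I(23) = 27
Read each symbol's code off the tree from the root (left child = 0, right child = 1).

Codes:
  H: 00 (length 2)
  I: 1 (length 1)
  G: 01 (length 2)
Average code length: 31/27 = 1.1481 bits/symbol


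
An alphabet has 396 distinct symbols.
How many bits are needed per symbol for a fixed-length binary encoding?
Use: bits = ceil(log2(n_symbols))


log2(396) = 8.6294
Bracket: 2^8 = 256 < 396 <= 2^9 = 512
So ceil(log2(396)) = 9

bits = ceil(log2(396)) = ceil(8.6294) = 9 bits


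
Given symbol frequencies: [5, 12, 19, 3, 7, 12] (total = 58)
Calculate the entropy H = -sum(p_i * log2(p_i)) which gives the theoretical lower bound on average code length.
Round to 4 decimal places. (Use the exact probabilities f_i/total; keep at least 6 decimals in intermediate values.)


Per-symbol terms -p_i * log2(p_i) with p_i = f_i/58:
  p = 5/58 = 0.086207: log2(p) = -3.536053, -p*log2(p) = 0.304832
  p = 12/58 = 0.206897: log2(p) = -2.273018, -p*log2(p) = 0.470280
  p = 19/58 = 0.327586: log2(p) = -1.610053, -p*log2(p) = 0.527431
  p = 3/58 = 0.051724: log2(p) = -4.273018, -p*log2(p) = 0.221018
  p = 7/58 = 0.120690: log2(p) = -3.050626, -p*log2(p) = 0.368179
  p = 12/58 = 0.206897: log2(p) = -2.273018, -p*log2(p) = 0.470280
H = 0.304832 + 0.470280 + 0.527431 + 0.221018 + 0.368179 + 0.470280 = 2.362020

H = 2.362 bits/symbol


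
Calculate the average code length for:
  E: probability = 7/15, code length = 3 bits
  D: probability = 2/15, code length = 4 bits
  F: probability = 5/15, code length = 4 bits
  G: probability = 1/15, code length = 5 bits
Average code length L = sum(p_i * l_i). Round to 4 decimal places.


Weighted contributions p_i * l_i:
  E: (7/15) * 3 = 21/15
  D: (2/15) * 4 = 8/15
  F: (5/15) * 4 = 20/15
  G: (1/15) * 5 = 5/15
Sum = (21 + 8 + 20 + 5)/15 = 54/15

L = 54/15 = 3.6000 bits/symbol


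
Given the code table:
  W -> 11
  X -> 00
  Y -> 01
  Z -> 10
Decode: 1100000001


Decoding:
11 -> W
00 -> X
00 -> X
00 -> X
01 -> Y


Result: WXXXY


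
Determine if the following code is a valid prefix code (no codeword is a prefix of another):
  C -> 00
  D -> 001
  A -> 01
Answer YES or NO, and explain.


Checking each pair (does one codeword prefix another?):
  C='00' vs D='001': prefix -- VIOLATION

NO -- this is NOT a valid prefix code. C (00) is a prefix of D (001).


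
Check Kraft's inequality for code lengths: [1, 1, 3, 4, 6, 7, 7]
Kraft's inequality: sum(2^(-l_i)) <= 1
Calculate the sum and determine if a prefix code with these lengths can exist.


Sum = 2^(-1) + 2^(-1) + 2^(-3) + 2^(-4) + 2^(-6) + 2^(-7) + 2^(-7)
    = 0.5 + 0.5 + 0.125 + 0.0625 + 0.015625 + 0.0078125 + 0.0078125
    = 156/128 = 1.21875
Since 1.21875 > 1, Kraft's inequality is NOT satisfied.
A prefix code with these lengths CANNOT exist.

Kraft sum = 1.21875. Not satisfied.


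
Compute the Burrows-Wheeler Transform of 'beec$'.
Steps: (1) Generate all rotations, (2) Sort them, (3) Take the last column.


Rotations (sorted):
  0: $beec -> last char: c
  1: beec$ -> last char: $
  2: c$bee -> last char: e
  3: ec$be -> last char: e
  4: eec$b -> last char: b


BWT = c$eeb


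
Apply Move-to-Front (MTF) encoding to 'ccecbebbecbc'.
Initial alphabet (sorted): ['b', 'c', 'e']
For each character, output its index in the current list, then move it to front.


MTF encoding:
'c': index 1 in ['b', 'c', 'e'] -> ['c', 'b', 'e']
'c': index 0 in ['c', 'b', 'e'] -> ['c', 'b', 'e']
'e': index 2 in ['c', 'b', 'e'] -> ['e', 'c', 'b']
'c': index 1 in ['e', 'c', 'b'] -> ['c', 'e', 'b']
'b': index 2 in ['c', 'e', 'b'] -> ['b', 'c', 'e']
'e': index 2 in ['b', 'c', 'e'] -> ['e', 'b', 'c']
'b': index 1 in ['e', 'b', 'c'] -> ['b', 'e', 'c']
'b': index 0 in ['b', 'e', 'c'] -> ['b', 'e', 'c']
'e': index 1 in ['b', 'e', 'c'] -> ['e', 'b', 'c']
'c': index 2 in ['e', 'b', 'c'] -> ['c', 'e', 'b']
'b': index 2 in ['c', 'e', 'b'] -> ['b', 'c', 'e']
'c': index 1 in ['b', 'c', 'e'] -> ['c', 'b', 'e']


Output: [1, 0, 2, 1, 2, 2, 1, 0, 1, 2, 2, 1]


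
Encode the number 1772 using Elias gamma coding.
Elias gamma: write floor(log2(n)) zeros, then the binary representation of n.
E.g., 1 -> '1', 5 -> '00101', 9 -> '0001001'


num_bits = floor(log2(1772)) + 1 = 11
leading_zeros = num_bits - 1 = 10
binary(1772) = 11011101100

Elias gamma(1772) = '0000000000' + '11011101100' = 000000000011011101100 (21 bits)


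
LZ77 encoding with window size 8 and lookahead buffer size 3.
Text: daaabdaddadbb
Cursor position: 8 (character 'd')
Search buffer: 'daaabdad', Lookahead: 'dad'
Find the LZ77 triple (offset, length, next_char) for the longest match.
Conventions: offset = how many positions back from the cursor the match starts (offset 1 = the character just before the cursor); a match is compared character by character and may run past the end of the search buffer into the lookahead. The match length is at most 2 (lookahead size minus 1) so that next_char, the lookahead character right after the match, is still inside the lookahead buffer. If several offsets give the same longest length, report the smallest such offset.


Try each offset into the search buffer:
  offset=1 (pos 7, char 'd'): match length 1
  offset=2 (pos 6, char 'a'): match length 0
  offset=3 (pos 5, char 'd'): match length 2
  offset=4 (pos 4, char 'b'): match length 0
  offset=5 (pos 3, char 'a'): match length 0
  offset=6 (pos 2, char 'a'): match length 0
  offset=7 (pos 1, char 'a'): match length 0
  offset=8 (pos 0, char 'd'): match length 2
Longest match has length 2, found at offsets 3, 8; take the smallest, offset 3.
next_char = character at position 8 + 2 = 10 -> 'd'

Best match: offset=3, length=2 (matching 'da' starting at position 5)
LZ77 triple: (3, 2, 'd')


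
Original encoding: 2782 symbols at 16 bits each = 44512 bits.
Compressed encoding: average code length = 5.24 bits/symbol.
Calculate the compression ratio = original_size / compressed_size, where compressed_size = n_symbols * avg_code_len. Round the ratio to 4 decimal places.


original_size = n_symbols * orig_bits = 2782 * 16 = 44512 bits
compressed_size = n_symbols * avg_code_len = 2782 * 5.24 = 14577.68 bits
ratio = original_size / compressed_size = 44512 / 14577.68 = 3.0534

Compression ratio = 3.0534


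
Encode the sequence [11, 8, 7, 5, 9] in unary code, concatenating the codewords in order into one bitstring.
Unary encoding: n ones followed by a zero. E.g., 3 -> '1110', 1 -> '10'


Encode each number as n ones followed by a terminating 0:
  11 -> 111111111110 (12 bits)
  8 -> 111111110 (9 bits)
  7 -> 11111110 (8 bits)
  5 -> 111110 (6 bits)
  9 -> 1111111110 (10 bits)
Total length = 12 + 9 + 8 + 6 + 10 = 45 bits.

Unary([11, 8, 7, 5, 9]) = 111111111110111111110111111101111101111111110 (45 bits)


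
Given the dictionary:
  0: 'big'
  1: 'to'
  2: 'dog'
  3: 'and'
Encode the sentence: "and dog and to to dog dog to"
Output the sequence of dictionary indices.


Look up each word in the dictionary:
  'and' -> 3
  'dog' -> 2
  'and' -> 3
  'to' -> 1
  'to' -> 1
  'dog' -> 2
  'dog' -> 2
  'to' -> 1

Encoded: [3, 2, 3, 1, 1, 2, 2, 1]


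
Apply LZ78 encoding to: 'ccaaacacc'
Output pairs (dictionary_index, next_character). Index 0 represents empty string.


LZ78 encoding steps:
Dictionary: {0: ''}
Step 1: w='' (idx 0), next='c' -> output (0, 'c'), add 'c' as idx 1
Step 2: w='c' (idx 1), next='a' -> output (1, 'a'), add 'ca' as idx 2
Step 3: w='' (idx 0), next='a' -> output (0, 'a'), add 'a' as idx 3
Step 4: w='a' (idx 3), next='c' -> output (3, 'c'), add 'ac' as idx 4
Step 5: w='ac' (idx 4), next='c' -> output (4, 'c'), add 'acc' as idx 5


Encoded: [(0, 'c'), (1, 'a'), (0, 'a'), (3, 'c'), (4, 'c')]


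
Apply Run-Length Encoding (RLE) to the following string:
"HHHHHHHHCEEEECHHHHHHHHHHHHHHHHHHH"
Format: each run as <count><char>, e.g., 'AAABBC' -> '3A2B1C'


Scanning runs left to right:
  i=0: run of 'H' x 8 -> '8H'
  i=8: run of 'C' x 1 -> '1C'
  i=9: run of 'E' x 4 -> '4E'
  i=13: run of 'C' x 1 -> '1C'
  i=14: run of 'H' x 19 -> '19H'

RLE = 8H1C4E1C19H


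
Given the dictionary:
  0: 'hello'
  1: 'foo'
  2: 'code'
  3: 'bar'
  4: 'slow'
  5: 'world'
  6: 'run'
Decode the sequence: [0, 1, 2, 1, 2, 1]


Look up each index in the dictionary:
  0 -> 'hello'
  1 -> 'foo'
  2 -> 'code'
  1 -> 'foo'
  2 -> 'code'
  1 -> 'foo'

Decoded: "hello foo code foo code foo"


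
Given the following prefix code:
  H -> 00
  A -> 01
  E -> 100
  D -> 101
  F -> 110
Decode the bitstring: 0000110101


Decoding step by step:
Bits 00 -> H
Bits 00 -> H
Bits 110 -> F
Bits 101 -> D


Decoded message: HHFD


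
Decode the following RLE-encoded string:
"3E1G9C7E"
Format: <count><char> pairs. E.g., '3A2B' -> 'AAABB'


Expanding each <count><char> pair:
  3E -> 'EEE'
  1G -> 'G'
  9C -> 'CCCCCCCCC'
  7E -> 'EEEEEEE'

Decoded = EEEGCCCCCCCCCEEEEEEE


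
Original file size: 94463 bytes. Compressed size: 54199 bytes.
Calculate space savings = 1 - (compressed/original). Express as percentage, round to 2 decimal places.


ratio = compressed/original = 54199/94463 = 0.573759
savings = 1 - ratio = 1 - 0.573759 = 0.426241
as a percentage: 0.426241 * 100 = 42.62%

Space savings = 1 - 54199/94463 = 42.62%


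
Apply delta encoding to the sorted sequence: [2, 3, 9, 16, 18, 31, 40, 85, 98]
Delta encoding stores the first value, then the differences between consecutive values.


First value: 2
Deltas:
  3 - 2 = 1
  9 - 3 = 6
  16 - 9 = 7
  18 - 16 = 2
  31 - 18 = 13
  40 - 31 = 9
  85 - 40 = 45
  98 - 85 = 13


Delta encoded: [2, 1, 6, 7, 2, 13, 9, 45, 13]


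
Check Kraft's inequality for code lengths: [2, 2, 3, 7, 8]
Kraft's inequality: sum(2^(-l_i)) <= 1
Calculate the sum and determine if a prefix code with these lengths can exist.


Sum = 2^(-2) + 2^(-2) + 2^(-3) + 2^(-7) + 2^(-8)
    = 0.25 + 0.25 + 0.125 + 0.0078125 + 0.00390625
    = 163/256 = 0.63671875
Since 0.63671875 <= 1, Kraft's inequality IS satisfied.
A prefix code with these lengths CAN exist.

Kraft sum = 0.63671875. Satisfied.
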